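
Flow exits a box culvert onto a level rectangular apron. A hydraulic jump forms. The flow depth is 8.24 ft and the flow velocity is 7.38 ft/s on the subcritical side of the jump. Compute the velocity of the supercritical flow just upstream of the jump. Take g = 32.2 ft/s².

V₁ = 23.6 ft/s

Fr₂ = V₂/√(g·y₂) = 7.38/√(32.2×8.24) = 0.453.
The Bélanger relation is symmetric: y₁/y₂ = ½[√(1 + 8Fr₂²) − 1] = ½[√2.642 − 1] = 0.313.
y₁ = 0.313 × 8.24 = 2.58 ft.
V₁ = q/y₁ = 60.8/2.58 = 23.6 ft/s.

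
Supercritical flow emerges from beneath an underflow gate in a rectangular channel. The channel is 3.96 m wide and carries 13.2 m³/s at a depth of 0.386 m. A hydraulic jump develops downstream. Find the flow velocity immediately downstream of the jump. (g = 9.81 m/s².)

V₂ = 1.49 m/s

q = Q/b = 13.2/3.96 = 3.33 m²/s; V₁ = q/y₁ = 8.64 m/s. Fr₁ = V₁/√(g·y₁) = 4.44.
Sequent-depth ratio: y₂/y₁ = ½[√(1 + 8Fr₁²) − 1] = ½[√158.5 − 1] = 5.80.
y₂ = 5.80 × 0.386 = 2.24 m.
V₂ = q/y₂ = 3.33/2.24 = 1.49 m/s.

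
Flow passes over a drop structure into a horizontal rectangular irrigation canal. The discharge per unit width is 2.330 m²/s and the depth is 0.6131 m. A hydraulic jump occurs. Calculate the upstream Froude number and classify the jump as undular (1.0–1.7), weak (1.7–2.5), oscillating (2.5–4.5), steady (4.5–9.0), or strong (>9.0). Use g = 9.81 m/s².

Fr₁ = 1.550; undular jump

V₁ = q/y₁ = 2.330/0.6131 = 3.800 m/s. Fr₁ = V₁/√(g·y₁) = 3.800/√(9.81×0.6131) = 1.550.
Fr₁ = 1.550 lies in the undular range.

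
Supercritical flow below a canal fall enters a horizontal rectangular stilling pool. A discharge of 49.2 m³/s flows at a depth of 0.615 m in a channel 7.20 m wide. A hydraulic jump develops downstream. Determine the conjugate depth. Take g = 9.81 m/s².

y₂ = 3.64 m

q = Q/b = 49.2/7.20 = 6.83 m²/s; V₁ = q/y₁ = 11.1 m/s. Fr₁ = V₁/√(g·y₁) = 4.52.
Bélanger equation: y₂/y₁ = ½[√(1 + 8Fr₁²) − 1] = ½[√164.7 − 1] = 5.92.
y₂ = 5.92 × 0.615 = 3.64 m.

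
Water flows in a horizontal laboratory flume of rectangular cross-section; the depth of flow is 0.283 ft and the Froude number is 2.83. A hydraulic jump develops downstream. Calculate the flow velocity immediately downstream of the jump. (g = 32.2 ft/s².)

Fr₁ = 2.83 (given).
By Bélanger, y₂/y₁ = ½[√(1 + 8Fr₁²) − 1] = ½[√65.07 − 1] = 3.53.
y₂ = 3.53 × 0.283 = 1.000 ft.
V₁ = Fr₁·√(g·y₁) = 2.83×√(32.2×0.283) = 8.54 ft/s; q = V₁·y₁ = 2.42 ft²/s.
V₂ = q/y₂ = 2.42/1.000 = 2.42 ft/s.

V₂ = 2.42 ft/s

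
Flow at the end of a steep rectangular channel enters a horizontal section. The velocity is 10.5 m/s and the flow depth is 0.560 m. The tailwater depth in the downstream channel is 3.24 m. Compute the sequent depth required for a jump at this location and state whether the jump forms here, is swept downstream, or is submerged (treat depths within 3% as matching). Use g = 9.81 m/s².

y₂ = 3.28 m; the jump forms here

Fr₁ = V₁/√(g·y₁) = 10.5/√(9.81×0.560) = 4.48.
By Bélanger, y₂/y₁ = ½[√(1 + 8Fr₁²) − 1] = ½[√161.6 − 1] = 5.86.
y₂ = 5.86 × 0.560 = 3.28 m.
Tailwater y_tw = 3.24 m: y_tw ≈ y₂, so the jump forms here.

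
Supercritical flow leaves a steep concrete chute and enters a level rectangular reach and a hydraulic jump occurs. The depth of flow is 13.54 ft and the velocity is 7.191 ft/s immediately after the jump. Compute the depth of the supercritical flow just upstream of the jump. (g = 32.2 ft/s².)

y₁ = 2.681 ft

Fr₂ = V₂/√(g·y₂) = 7.191/√(32.2×13.54) = 0.3444.
Applying the sequent-depth relation in reverse, y₁/y₂ = ½[√(1 + 8Fr₂²) − 1] = ½[√1.9488 − 1] = 0.1980.
y₁ = 0.1980 × 13.54 = 2.681 ft.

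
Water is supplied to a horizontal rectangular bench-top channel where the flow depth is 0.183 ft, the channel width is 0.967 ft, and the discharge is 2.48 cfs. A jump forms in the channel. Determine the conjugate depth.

q = Q/b = 2.48/0.967 = 2.56 ft²/s; V₁ = q/y₁ = 14.0 ft/s. Fr₁ = V₁/√(g·y₁) = 5.77.
By Bélanger, y₂/y₁ = ½[√(1 + 8Fr₁²) − 1] = ½[√267.6 − 1] = 7.68.
y₂ = 7.68 × 0.183 = 1.41 ft.

y₂ = 1.41 ft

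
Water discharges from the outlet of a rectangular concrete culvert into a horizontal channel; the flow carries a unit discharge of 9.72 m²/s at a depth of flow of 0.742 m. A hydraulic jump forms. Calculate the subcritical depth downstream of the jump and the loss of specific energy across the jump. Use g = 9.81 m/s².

y₂ = 4.74 m; ΔE = 4.54 m

V₁ = q/y₁ = 9.72/0.742 = 13.1 m/s. Fr₁ = V₁/√(g·y₁) = 13.1/√(9.81×0.742) = 4.86.
From the momentum equation for a rectangular channel, y₂/y₁ = ½[√(1 + 8Fr₁²) − 1] = ½[√189.6 − 1] = 6.38.
y₂ = 6.38 × 0.742 = 4.74 m.
V₂ = q/y₂ = 9.72/4.74 = 2.05 m/s. E₁ = y₁ + V₁²/2g = 9.49 m; E₂ = y₂ + V₂²/2g = 4.95 m. ΔE = E₁ − E₂ = 4.54 m.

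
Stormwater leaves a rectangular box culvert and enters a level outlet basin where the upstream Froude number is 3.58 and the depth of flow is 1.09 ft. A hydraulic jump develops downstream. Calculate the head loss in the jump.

ΔE = 2.74 ft

Fr₁ = 3.58 (given).
From the momentum equation for a rectangular channel, y₂/y₁ = ½[√(1 + 8Fr₁²) − 1] = ½[√103.5 − 1] = 4.59.
y₂ = 4.59 × 1.09 = 5.00 ft.
V₁ = Fr₁·√(g·y₁) = 3.58×√(32.2×1.09) = 21.2 ft/s; q = V₁·y₁ = 23.1 ft²/s. V₂ = q/y₂ = 23.1/5.00 = 4.62 ft/s. E₁ = y₁ + V₁²/2g = 8.07 ft; E₂ = y₂ + V₂²/2g = 5.33 ft. ΔE = E₁ − E₂ = 2.74 ft.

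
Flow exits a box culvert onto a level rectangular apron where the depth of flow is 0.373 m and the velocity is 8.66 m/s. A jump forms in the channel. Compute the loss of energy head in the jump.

Fr₁ = V₁/√(g·y₁) = 8.66/√(9.81×0.373) = 4.53.
Conjugate-depth relation: y₂/y₁ = ½[√(1 + 8Fr₁²) − 1] = ½[√165.0 − 1] = 5.92.
y₂ = 5.92 × 0.373 = 2.21 m.
Head loss: ΔE = (y₂ − y₁)³/(4y₁y₂) = (2.21 − 0.373)³/(4×0.373×2.21) = 6.19/3.30 = 1.88 m.

ΔE = 1.88 m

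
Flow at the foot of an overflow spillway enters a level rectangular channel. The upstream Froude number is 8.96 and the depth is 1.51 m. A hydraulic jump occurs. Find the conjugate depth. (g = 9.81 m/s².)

y₂ = 18.4 m

Fr₁ = 8.96 (given).
Sequent-depth ratio: y₂/y₁ = ½[√(1 + 8Fr₁²) − 1] = ½[√643.3 − 1] = 12.2.
y₂ = 12.2 × 1.51 = 18.4 m.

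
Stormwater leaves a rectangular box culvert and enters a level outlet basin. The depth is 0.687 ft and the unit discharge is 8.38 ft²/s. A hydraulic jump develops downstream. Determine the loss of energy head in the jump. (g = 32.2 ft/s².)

ΔE = 0.572 ft

V₁ = q/y₁ = 8.38/0.687 = 12.2 ft/s. Fr₁ = V₁/√(g·y₁) = 12.2/√(32.2×0.687) = 2.59.
By Bélanger, y₂/y₁ = ½[√(1 + 8Fr₁²) − 1] = ½[√54.81 − 1] = 3.20.
y₂ = 3.20 × 0.687 = 2.20 ft.
Head loss: ΔE = (y₂ − y₁)³/(4y₁y₂) = (2.20 − 0.687)³/(4×0.687×2.20) = 3.46/6.04 = 0.572 ft.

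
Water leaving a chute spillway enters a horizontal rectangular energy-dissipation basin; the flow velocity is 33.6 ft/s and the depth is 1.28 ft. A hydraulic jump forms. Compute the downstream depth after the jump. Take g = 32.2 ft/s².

y₂ = 8.86 ft

Fr₁ = V₁/√(g·y₁) = 33.6/√(32.2×1.28) = 5.23.
Conjugate-depth relation: y₂/y₁ = ½[√(1 + 8Fr₁²) − 1] = ½[√220.1 − 1] = 6.92.
y₂ = 6.92 × 1.28 = 8.86 ft.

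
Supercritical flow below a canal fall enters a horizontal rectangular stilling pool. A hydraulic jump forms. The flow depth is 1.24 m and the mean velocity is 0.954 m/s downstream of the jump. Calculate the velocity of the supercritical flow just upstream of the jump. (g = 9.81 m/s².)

Fr₂ = V₂/√(g·y₂) = 0.954/√(9.81×1.24) = 0.274.
Since the conjugate-depth ratio holds either way, y₁/y₂ = ½[√(1 + 8Fr₂²) − 1] = ½[√1.599 − 1] = 0.132.
y₁ = 0.132 × 1.24 = 0.164 m.
V₁ = q/y₁ = 1.18/0.164 = 7.22 m/s.

V₁ = 7.22 m/s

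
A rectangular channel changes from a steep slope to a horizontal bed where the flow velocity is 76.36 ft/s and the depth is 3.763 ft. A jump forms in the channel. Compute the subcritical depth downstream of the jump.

y₂ = 35.08 ft

Fr₁ = V₁/√(g·y₁) = 76.36/√(32.2×3.763) = 6.937.
Sequent-depth ratio: y₂/y₁ = ½[√(1 + 8Fr₁²) − 1] = ½[√385.97 − 1] = 9.323.
y₂ = 9.323 × 3.763 = 35.08 ft.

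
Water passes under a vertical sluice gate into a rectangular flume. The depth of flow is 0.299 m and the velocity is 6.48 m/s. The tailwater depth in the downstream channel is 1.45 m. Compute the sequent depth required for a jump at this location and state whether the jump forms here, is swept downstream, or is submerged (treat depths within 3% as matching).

Fr₁ = V₁/√(g·y₁) = 6.48/√(9.81×0.299) = 3.78.
Bélanger equation: y₂/y₁ = ½[√(1 + 8Fr₁²) − 1] = ½[√115.5 − 1] = 4.87.
y₂ = 4.87 × 0.299 = 1.46 m.
Tailwater y_tw = 1.45 m: y_tw ≈ y₂, so the jump forms here.

y₂ = 1.46 m; the jump forms here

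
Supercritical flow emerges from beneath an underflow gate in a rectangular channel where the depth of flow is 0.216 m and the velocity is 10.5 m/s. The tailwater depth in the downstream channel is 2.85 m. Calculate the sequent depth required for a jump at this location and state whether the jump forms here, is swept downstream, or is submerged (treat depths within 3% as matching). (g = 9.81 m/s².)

y₂ = 2.10 m; the jump is submerged

Fr₁ = V₁/√(g·y₁) = 10.5/√(9.81×0.216) = 7.21.
By Bélanger, y₂/y₁ = ½[√(1 + 8Fr₁²) − 1] = ½[√417.2 − 1] = 9.71.
y₂ = 9.71 × 0.216 = 2.10 m.
Tailwater y_tw = 2.85 m: y_tw > y₂, so the jump is submerged.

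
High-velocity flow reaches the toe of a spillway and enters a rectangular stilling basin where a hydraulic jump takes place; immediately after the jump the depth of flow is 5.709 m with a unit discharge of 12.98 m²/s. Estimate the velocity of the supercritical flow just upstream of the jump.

V₂ = q/y₂ = 12.98/5.709 = 2.274 m/s; Fr₂ = V₂/√(g·y₂) = 0.3038.
From the momentum equation (using Fr₂), y₁/y₂ = ½[√(1 + 8Fr₂²) − 1] = ½[√1.7384 − 1] = 0.1592.
y₁ = 0.1592 × 5.709 = 0.9091 m.
V₁ = q/y₁ = 12.98/0.9091 = 14.28 m/s.

V₁ = 14.28 m/s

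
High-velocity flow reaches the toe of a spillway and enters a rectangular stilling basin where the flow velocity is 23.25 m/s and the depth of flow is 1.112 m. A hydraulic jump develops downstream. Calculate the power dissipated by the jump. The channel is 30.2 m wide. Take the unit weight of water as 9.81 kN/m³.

P = 136555 kW

Fr₁ = V₁/√(g·y₁) = 23.25/√(9.81×1.112) = 7.039.
Conjugate-depth relation: y₂/y₁ = ½[√(1 + 8Fr₁²) − 1] = ½[√397.43 − 1] = 9.468.
y₂ = 9.468 × 1.112 = 10.53 m.
Head loss: ΔE = (y₂ − y₁)³/(4y₁y₂) = (10.53 − 1.112)³/(4×1.112×10.53) = 834.9/46.83 = 17.83 m.
q = V₁·y₁ = 23.25 × 1.112 = 25.85 m²/s. Q = q·b = 25.85 × 30.2 = 780.8 m³/s. P = γ·Q·ΔE = 9.81 × 780.8 × 17.83 = 136555 kW.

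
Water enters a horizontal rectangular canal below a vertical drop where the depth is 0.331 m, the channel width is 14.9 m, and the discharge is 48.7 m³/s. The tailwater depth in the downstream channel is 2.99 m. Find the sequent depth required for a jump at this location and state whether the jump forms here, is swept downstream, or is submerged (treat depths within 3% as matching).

y₂ = 2.40 m; the jump is submerged

q = Q/b = 48.7/14.9 = 3.27 m²/s; V₁ = q/y₁ = 9.87 m/s. Fr₁ = V₁/√(g·y₁) = 5.48.
Conjugate-depth relation: y₂/y₁ = ½[√(1 + 8Fr₁²) − 1] = ½[√241.2 − 1] = 7.27.
y₂ = 7.27 × 0.331 = 2.40 m.
Tailwater y_tw = 2.99 m: y_tw > y₂, so the jump is submerged.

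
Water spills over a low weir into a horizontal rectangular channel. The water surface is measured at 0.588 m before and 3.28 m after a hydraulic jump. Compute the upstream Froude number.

Fr₁ = 4.28

For a rectangular channel the momentum equation gives q² = ½·g·y₁·y₂·(y₁ + y₂) = ½×9.81×0.588×3.28×3.87 = 36.6.
q = √36.6 = 6.05 m²/s.
V₁ = q/y₁ = 10.3 m/s; Fr₁ = V₁/√(g·y₁) = 4.28.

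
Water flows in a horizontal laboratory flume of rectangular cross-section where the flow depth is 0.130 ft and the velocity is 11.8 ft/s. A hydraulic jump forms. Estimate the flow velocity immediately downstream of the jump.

Fr₁ = V₁/√(g·y₁) = 11.8/√(32.2×0.130) = 5.77.
Bélanger equation: y₂/y₁ = ½[√(1 + 8Fr₁²) − 1] = ½[√267.1 − 1] = 7.67.
y₂ = 7.67 × 0.130 = 0.997 ft.
q = V₁·y₁ = 11.8 × 0.130 = 1.53 ft²/s.
V₂ = q/y₂ = 1.53/0.997 = 1.54 ft/s.

V₂ = 1.54 ft/s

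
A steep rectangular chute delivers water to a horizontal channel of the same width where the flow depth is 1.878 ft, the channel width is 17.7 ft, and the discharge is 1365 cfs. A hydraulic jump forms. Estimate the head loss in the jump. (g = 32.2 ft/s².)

ΔE = 14.41 ft

q = Q/b = 1365/17.7 = 77.12 ft²/s; V₁ = q/y₁ = 41.06 ft/s. Fr₁ = V₁/√(g·y₁) = 5.281.
Sequent-depth ratio: y₂/y₁ = ½[√(1 + 8Fr₁²) − 1] = ½[√224.08 − 1] = 6.985.
y₂ = 6.985 × 1.878 = 13.12 ft.
Head loss: ΔE = (y₂ − y₁)³/(4y₁y₂) = (13.12 − 1.878)³/(4×1.878×13.12) = 1420/98.54 = 14.41 ft.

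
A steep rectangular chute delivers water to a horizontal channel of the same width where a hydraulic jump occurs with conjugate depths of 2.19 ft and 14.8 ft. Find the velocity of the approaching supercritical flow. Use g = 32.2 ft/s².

For a rectangular channel the momentum equation gives q² = ½·g·y₁·y₂·(y₁ + y₂) = ½×32.2×2.19×14.8×17.0 = 8866.
q = √8866 = 94.2 ft²/s.
V₁ = q/y₁ = 94.2/2.19 = 43.0 ft/s.

V₁ = 43.0 ft/s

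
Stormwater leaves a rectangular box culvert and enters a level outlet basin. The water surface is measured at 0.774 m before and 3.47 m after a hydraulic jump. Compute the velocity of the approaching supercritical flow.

For a rectangular channel the momentum equation gives q² = ½·g·y₁·y₂·(y₁ + y₂) = ½×9.81×0.774×3.47×4.24 = 55.9.
q = √55.9 = 7.48 m²/s.
V₁ = q/y₁ = 7.48/0.774 = 9.66 m/s.

V₁ = 9.66 m/s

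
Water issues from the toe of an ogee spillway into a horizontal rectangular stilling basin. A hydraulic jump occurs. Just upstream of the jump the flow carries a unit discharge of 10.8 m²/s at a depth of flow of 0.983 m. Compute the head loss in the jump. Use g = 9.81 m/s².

ΔE = 2.38 m

V₁ = q/y₁ = 10.8/0.983 = 11.0 m/s. Fr₁ = V₁/√(g·y₁) = 11.0/√(9.81×0.983) = 3.54.
By Bélanger, y₂/y₁ = ½[√(1 + 8Fr₁²) − 1] = ½[√101.1 − 1] = 4.53.
y₂ = 4.53 × 0.983 = 4.45 m.
Head loss: ΔE = (y₂ − y₁)³/(4y₁y₂) = (4.45 − 0.983)³/(4×0.983×4.45) = 41.7/17.5 = 2.38 m.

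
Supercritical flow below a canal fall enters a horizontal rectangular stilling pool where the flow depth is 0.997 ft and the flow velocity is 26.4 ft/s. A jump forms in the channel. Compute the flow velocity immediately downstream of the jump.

Fr₁ = V₁/√(g·y₁) = 26.4/√(32.2×0.997) = 4.66.
Conjugate-depth relation: y₂/y₁ = ½[√(1 + 8Fr₁²) − 1] = ½[√174.7 − 1] = 6.11.
y₂ = 6.11 × 0.997 = 6.09 ft.
q = V₁·y₁ = 26.4 × 0.997 = 26.3 ft²/s.
V₂ = q/y₂ = 26.3/6.09 = 4.32 ft/s.

V₂ = 4.32 ft/s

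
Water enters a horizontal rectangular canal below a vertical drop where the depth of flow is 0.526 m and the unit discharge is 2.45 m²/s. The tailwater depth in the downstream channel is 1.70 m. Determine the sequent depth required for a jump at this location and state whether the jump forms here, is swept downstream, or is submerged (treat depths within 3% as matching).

y₂ = 1.28 m; the jump is submerged

V₁ = q/y₁ = 2.45/0.526 = 4.66 m/s. Fr₁ = V₁/√(g·y₁) = 4.66/√(9.81×0.526) = 2.05.
From the momentum equation for a rectangular channel, y₂/y₁ = ½[√(1 + 8Fr₁²) − 1] = ½[√34.64 − 1] = 2.44.
y₂ = 2.44 × 0.526 = 1.28 m.
Tailwater y_tw = 1.70 m: y_tw > y₂, so the jump is submerged.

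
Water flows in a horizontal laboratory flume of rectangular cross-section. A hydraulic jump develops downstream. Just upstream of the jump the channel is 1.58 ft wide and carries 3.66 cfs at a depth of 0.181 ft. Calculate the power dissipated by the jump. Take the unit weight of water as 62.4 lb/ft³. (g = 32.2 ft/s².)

P = 0.583 hp

q = Q/b = 3.66/1.58 = 2.32 ft²/s; V₁ = q/y₁ = 12.8 ft/s. Fr₁ = V₁/√(g·y₁) = 5.30.
By Bélanger, y₂/y₁ = ½[√(1 + 8Fr₁²) − 1] = ½[√225.8 − 1] = 7.01.
y₂ = 7.01 × 0.181 = 1.27 ft.
Head loss: ΔE = (y₂ − y₁)³/(4y₁y₂) = (1.27 − 0.181)³/(4×0.181×1.27) = 1.29/0.919 = 1.40 ft.
P = γ·Q·ΔE/550 = 62.4 × 3.66 × 1.40 / 550 = 0.583 hp.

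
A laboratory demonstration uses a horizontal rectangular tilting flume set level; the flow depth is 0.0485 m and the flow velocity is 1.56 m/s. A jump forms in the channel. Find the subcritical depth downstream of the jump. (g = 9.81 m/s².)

Fr₁ = V₁/√(g·y₁) = 1.56/√(9.81×0.0485) = 2.26.
Sequent-depth ratio: y₂/y₁ = ½[√(1 + 8Fr₁²) − 1] = ½[√41.92 − 1] = 2.74.
y₂ = 2.74 × 0.0485 = 0.133 m.

y₂ = 0.133 m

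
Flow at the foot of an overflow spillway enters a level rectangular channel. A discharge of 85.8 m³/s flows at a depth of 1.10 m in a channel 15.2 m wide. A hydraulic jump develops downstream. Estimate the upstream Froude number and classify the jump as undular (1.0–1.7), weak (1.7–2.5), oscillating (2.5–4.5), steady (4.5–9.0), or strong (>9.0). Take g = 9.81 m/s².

q = Q/b = 85.8/15.2 = 5.64 m²/s; V₁ = q/y₁ = 5.13 m/s. Fr₁ = V₁/√(g·y₁) = 1.56.
Fr₁ = 1.56 lies in the undular range.

Fr₁ = 1.56; undular jump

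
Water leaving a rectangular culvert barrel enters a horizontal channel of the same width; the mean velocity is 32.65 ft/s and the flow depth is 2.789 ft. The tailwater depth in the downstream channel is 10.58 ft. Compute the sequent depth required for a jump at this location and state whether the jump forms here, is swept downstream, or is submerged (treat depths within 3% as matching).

Fr₁ = V₁/√(g·y₁) = 32.65/√(32.2×2.789) = 3.445.
By Bélanger, y₂/y₁ = ½[√(1 + 8Fr₁²) − 1] = ½[√95.962 − 1] = 4.398.
y₂ = 4.398 × 2.789 = 12.27 ft.
Tailwater y_tw = 10.58 ft: y_tw < y₂, so the jump is swept downstream.

y₂ = 12.27 ft; the jump is swept downstream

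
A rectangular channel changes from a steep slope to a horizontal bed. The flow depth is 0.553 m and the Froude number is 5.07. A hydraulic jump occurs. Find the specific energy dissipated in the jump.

ΔE = 3.80 m

Fr₁ = 5.07 (given).
Bélanger equation: y₂/y₁ = ½[√(1 + 8Fr₁²) − 1] = ½[√206.6 − 1] = 6.69.
y₂ = 6.69 × 0.553 = 3.70 m.
Head loss: ΔE = (y₂ − y₁)³/(4y₁y₂) = (3.70 − 0.553)³/(4×0.553×3.70) = 31.1/8.18 = 3.80 m.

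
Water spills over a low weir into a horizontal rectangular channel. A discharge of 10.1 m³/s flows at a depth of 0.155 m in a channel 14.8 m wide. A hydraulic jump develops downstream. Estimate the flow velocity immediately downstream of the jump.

V₂ = 0.963 m/s

q = Q/b = 10.1/14.8 = 0.682 m²/s; V₁ = q/y₁ = 4.40 m/s. Fr₁ = V₁/√(g·y₁) = 3.57.
Conjugate-depth relation: y₂/y₁ = ½[√(1 + 8Fr₁²) − 1] = ½[√103.0 − 1] = 4.57.
y₂ = 4.57 × 0.155 = 0.709 m.
V₂ = q/y₂ = 0.682/0.709 = 0.963 m/s.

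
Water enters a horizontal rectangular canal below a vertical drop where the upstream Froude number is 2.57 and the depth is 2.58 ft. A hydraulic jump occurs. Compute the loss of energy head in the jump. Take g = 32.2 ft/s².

Fr₁ = 2.57 (given).
From the momentum equation for a rectangular channel, y₂/y₁ = ½[√(1 + 8Fr₁²) − 1] = ½[√53.84 − 1] = 3.17.
y₂ = 3.17 × 2.58 = 8.18 ft.
V₁ = Fr₁·√(g·y₁) = 2.57×√(32.2×2.58) = 23.4 ft/s; q = V₁·y₁ = 60.4 ft²/s. V₂ = q/y₂ = 60.4/8.18 = 7.39 ft/s. E₁ = y₁ + V₁²/2g = 11.1 ft; E₂ = y₂ + V₂²/2g = 9.02 ft. ΔE = E₁ − E₂ = 2.08 ft.

ΔE = 2.08 ft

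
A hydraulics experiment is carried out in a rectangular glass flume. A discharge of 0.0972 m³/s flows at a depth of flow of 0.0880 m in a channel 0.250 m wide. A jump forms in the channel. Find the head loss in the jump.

ΔE = 0.508 m

q = Q/b = 0.0972/0.250 = 0.389 m²/s; V₁ = q/y₁ = 4.42 m/s. Fr₁ = V₁/√(g·y₁) = 4.76.
By Bélanger, y₂/y₁ = ½[√(1 + 8Fr₁²) − 1] = ½[√181.9 − 1] = 6.24.
y₂ = 6.24 × 0.0880 = 0.549 m.
Head loss: ΔE = (y₂ − y₁)³/(4y₁y₂) = (0.549 − 0.0880)³/(4×0.0880×0.549) = 0.0982/0.193 = 0.508 m.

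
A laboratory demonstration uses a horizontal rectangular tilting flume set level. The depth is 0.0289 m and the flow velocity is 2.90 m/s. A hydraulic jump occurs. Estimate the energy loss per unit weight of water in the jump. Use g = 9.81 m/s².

ΔE = 0.241 m

Fr₁ = V₁/√(g·y₁) = 2.90/√(9.81×0.0289) = 5.45.
Bélanger equation: y₂/y₁ = ½[√(1 + 8Fr₁²) − 1] = ½[√238.3 − 1] = 7.22.
y₂ = 7.22 × 0.0289 = 0.209 m.
q = V₁·y₁ = 2.90 × 0.0289 = 0.0838 m²/s. V₂ = q/y₂ = 0.0838/0.209 = 0.402 m/s. E₁ = y₁ + V₁²/2g = 0.458 m; E₂ = y₂ + V₂²/2g = 0.217 m. ΔE = E₁ − E₂ = 0.241 m.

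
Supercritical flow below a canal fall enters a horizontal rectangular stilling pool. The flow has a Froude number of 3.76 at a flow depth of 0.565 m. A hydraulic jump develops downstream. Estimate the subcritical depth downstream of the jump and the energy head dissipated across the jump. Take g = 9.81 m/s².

y₂ = 2.74 m; ΔE = 1.65 m

Fr₁ = 3.76 (given).
Bélanger equation: y₂/y₁ = ½[√(1 + 8Fr₁²) − 1] = ½[√114.1 − 1] = 4.84.
y₂ = 4.84 × 0.565 = 2.74 m.
V₁ = Fr₁·√(g·y₁) = 3.76×√(9.81×0.565) = 8.85 m/s; q = V₁·y₁ = 5.00 m²/s. V₂ = q/y₂ = 5.00/2.74 = 1.83 m/s. E₁ = y₁ + V₁²/2g = 4.56 m; E₂ = y₂ + V₂²/2g = 2.91 m. ΔE = E₁ − E₂ = 1.65 m.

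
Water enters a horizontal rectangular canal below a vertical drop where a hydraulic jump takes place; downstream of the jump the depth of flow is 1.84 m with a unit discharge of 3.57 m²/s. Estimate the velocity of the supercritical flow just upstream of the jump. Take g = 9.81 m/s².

V₂ = q/y₂ = 3.57/1.84 = 1.94 m/s; Fr₂ = V₂/√(g·y₂) = 0.457.
Applying the sequent-depth relation in reverse, y₁/y₂ = ½[√(1 + 8Fr₂²) − 1] = ½[√2.668 − 1] = 0.317.
y₁ = 0.317 × 1.84 = 0.583 m.
V₁ = q/y₁ = 3.57/0.583 = 6.13 m/s.

V₁ = 6.13 m/s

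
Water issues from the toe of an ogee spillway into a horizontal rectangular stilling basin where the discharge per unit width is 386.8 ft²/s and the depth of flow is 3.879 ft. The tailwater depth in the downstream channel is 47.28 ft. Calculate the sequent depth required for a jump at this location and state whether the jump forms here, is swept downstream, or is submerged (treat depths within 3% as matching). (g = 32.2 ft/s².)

V₁ = q/y₁ = 386.8/3.879 = 99.72 ft/s. Fr₁ = V₁/√(g·y₁) = 99.72/√(32.2×3.879) = 8.922.
Bélanger equation: y₂/y₁ = ½[√(1 + 8Fr₁²) − 1] = ½[√637.87 − 1] = 12.13.
y₂ = 12.13 × 3.879 = 47.04 ft.
Tailwater y_tw = 47.28 ft: y_tw ≈ y₂, so the jump forms here.

y₂ = 47.04 ft; the jump forms here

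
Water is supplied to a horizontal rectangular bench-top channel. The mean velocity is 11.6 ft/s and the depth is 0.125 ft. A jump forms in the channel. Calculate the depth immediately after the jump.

Fr₁ = V₁/√(g·y₁) = 11.6/√(32.2×0.125) = 5.78.
Bélanger equation: y₂/y₁ = ½[√(1 + 8Fr₁²) − 1] = ½[√268.4 − 1] = 7.69.
y₂ = 7.69 × 0.125 = 0.962 ft.

y₂ = 0.962 ft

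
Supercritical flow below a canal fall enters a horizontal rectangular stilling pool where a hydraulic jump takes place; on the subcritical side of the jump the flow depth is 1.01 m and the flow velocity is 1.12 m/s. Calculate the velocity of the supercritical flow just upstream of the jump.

V₁ = 5.35 m/s

Fr₂ = V₂/√(g·y₂) = 1.12/√(9.81×1.01) = 0.356.
From the momentum equation (using Fr₂), y₁/y₂ = ½[√(1 + 8Fr₂²) − 1] = ½[√2.013 − 1] = 0.209.
y₁ = 0.209 × 1.01 = 0.211 m.
V₁ = q/y₁ = 1.13/0.211 = 5.35 m/s.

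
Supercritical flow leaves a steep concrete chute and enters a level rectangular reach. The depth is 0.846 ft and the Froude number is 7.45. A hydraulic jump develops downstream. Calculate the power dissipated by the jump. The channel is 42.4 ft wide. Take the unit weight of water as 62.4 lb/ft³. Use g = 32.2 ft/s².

P = 2467 hp

Fr₁ = 7.45 (given).
Conjugate-depth relation: y₂/y₁ = ½[√(1 + 8Fr₁²) − 1] = ½[√445.0 − 1] = 10.0.
y₂ = 10.0 × 0.846 = 8.50 ft.
V₁ = Fr₁·√(g·y₁) = 7.45×√(32.2×0.846) = 38.9 ft/s; q = V₁·y₁ = 32.9 ft²/s. V₂ = q/y₂ = 32.9/8.50 = 3.87 ft/s. E₁ = y₁ + V₁²/2g = 24.3 ft; E₂ = y₂ + V₂²/2g = 8.73 ft. ΔE = E₁ − E₂ = 15.6 ft.
Q = q·b = 32.9 × 42.4 = 1395 cfs. P = γ·Q·ΔE/550 = 62.4 × 1395 × 15.6 / 550 = 2467 hp.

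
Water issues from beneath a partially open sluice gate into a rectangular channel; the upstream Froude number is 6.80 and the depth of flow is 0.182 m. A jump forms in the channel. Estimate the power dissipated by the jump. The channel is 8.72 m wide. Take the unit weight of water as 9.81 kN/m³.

Fr₁ = 6.80 (given).
Sequent-depth ratio: y₂/y₁ = ½[√(1 + 8Fr₁²) − 1] = ½[√370.9 − 1] = 9.13.
y₂ = 9.13 × 0.182 = 1.66 m.
Head loss: ΔE = (y₂ − y₁)³/(4y₁y₂) = (1.66 − 0.182)³/(4×0.182×1.66) = 3.24/1.21 = 2.68 m.
V₁ = Fr₁·√(g·y₁) = 6.80×√(9.81×0.182) = 9.09 m/s; q = V₁·y₁ = 1.65 m²/s. Q = q·b = 1.65 × 8.72 = 14.4 m³/s. P = γ·Q·ΔE = 9.81 × 14.4 × 2.68 = 379 kW.

P = 379 kW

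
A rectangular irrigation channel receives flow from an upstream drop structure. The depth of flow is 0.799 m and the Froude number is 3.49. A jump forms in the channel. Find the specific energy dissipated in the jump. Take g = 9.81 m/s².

ΔE = 1.86 m

Fr₁ = 3.49 (given).
By Bélanger, y₂/y₁ = ½[√(1 + 8Fr₁²) − 1] = ½[√98.44 − 1] = 4.46.
y₂ = 4.46 × 0.799 = 3.56 m.
Head loss: ΔE = (y₂ − y₁)³/(4y₁y₂) = (3.56 − 0.799)³/(4×0.799×3.56) = 21.1/11.4 = 1.86 m.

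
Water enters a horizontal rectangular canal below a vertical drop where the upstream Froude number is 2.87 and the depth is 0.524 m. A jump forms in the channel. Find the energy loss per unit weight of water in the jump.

ΔE = 0.634 m

Fr₁ = 2.87 (given).
Sequent-depth ratio: y₂/y₁ = ½[√(1 + 8Fr₁²) − 1] = ½[√66.90 − 1] = 3.59.
y₂ = 3.59 × 0.524 = 1.88 m.
Head loss: ΔE = (y₂ − y₁)³/(4y₁y₂) = (1.88 − 0.524)³/(4×0.524×1.88) = 2.50/3.94 = 0.634 m.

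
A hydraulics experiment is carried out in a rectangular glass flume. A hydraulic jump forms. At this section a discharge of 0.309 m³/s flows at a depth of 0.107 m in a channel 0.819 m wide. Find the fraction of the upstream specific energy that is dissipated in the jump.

ΔE/E₁ = 0.321 (32.1%)

q = Q/b = 0.309/0.819 = 0.377 m²/s; V₁ = q/y₁ = 3.53 m/s. Fr₁ = V₁/√(g·y₁) = 3.44.
Sequent-depth ratio: y₂/y₁ = ½[√(1 + 8Fr₁²) − 1] = ½[√95.76 − 1] = 4.39.
y₂ = 4.39 × 0.107 = 0.470 m.
E₁ = y₁ + V₁²/2g = 0.741 m. ΔE = (y₂ − y₁)³/(4y₁y₂) = 0.238 m. ΔE/E₁ = 0.238/0.741 = 0.321.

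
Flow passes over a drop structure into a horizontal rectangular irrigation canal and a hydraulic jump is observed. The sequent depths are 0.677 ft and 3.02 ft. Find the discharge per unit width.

q = 11.0 ft²/s

For a rectangular channel the momentum equation gives q² = ½·g·y₁·y₂·(y₁ + y₂) = ½×32.2×0.677×3.02×3.70 = 122.
q = √122 = 11.0 ft²/s.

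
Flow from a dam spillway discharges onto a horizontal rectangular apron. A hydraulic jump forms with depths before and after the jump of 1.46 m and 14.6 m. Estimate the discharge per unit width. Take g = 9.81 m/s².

For a rectangular channel the momentum equation gives q² = ½·g·y₁·y₂·(y₁ + y₂) = ½×9.81×1.46×14.6×16.1 = 1679.
q = √1679 = 41.0 m²/s.

q = 41.0 m²/s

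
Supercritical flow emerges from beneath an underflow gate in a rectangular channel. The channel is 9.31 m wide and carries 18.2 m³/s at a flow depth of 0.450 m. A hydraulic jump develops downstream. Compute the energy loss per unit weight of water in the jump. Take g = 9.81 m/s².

q = Q/b = 18.2/9.31 = 1.95 m²/s; V₁ = q/y₁ = 4.34 m/s. Fr₁ = V₁/√(g·y₁) = 2.07.
From the momentum equation for a rectangular channel, y₂/y₁ = ½[√(1 + 8Fr₁²) − 1] = ½[√35.20 − 1] = 2.47.
y₂ = 2.47 × 0.450 = 1.11 m.
Head loss: ΔE = (y₂ − y₁)³/(4y₁y₂) = (1.11 − 0.450)³/(4×0.450×1.11) = 0.287/2.00 = 0.144 m.

ΔE = 0.144 m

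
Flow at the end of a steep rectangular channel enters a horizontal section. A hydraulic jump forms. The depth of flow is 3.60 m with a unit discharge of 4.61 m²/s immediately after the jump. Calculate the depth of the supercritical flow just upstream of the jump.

V₂ = q/y₂ = 4.61/3.60 = 1.28 m/s; Fr₂ = V₂/√(g·y₂) = 0.215.
From the momentum equation (using Fr₂), y₁/y₂ = ½[√(1 + 8Fr₂²) − 1] = ½[√1.371 − 1] = 0.0855.
y₁ = 0.0855 × 3.60 = 0.308 m.

y₁ = 0.308 m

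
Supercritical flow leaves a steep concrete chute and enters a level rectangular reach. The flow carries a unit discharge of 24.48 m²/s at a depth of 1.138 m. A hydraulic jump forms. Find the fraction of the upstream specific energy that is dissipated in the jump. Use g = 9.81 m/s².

V₁ = q/y₁ = 24.48/1.138 = 21.51 m/s. Fr₁ = V₁/√(g·y₁) = 21.51/√(9.81×1.138) = 6.438.
Bélanger equation: y₂/y₁ = ½[√(1 + 8Fr₁²) − 1] = ½[√332.60 − 1] = 8.619.
y₂ = 8.619 × 1.138 = 9.808 m.
E₁ = y₁ + V₁²/2g = 24.72 m. ΔE = (y₂ − y₁)³/(4y₁y₂) = 14.60 m. ΔE/E₁ = 14.60/24.72 = 0.590.

ΔE/E₁ = 0.590 (59.0%)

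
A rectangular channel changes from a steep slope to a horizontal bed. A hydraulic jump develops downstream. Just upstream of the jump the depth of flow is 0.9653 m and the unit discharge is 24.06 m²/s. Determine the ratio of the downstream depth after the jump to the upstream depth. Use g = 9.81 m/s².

y₂/y₁ = 10.97

V₁ = q/y₁ = 24.06/0.9653 = 24.92 m/s. Fr₁ = V₁/√(g·y₁) = 24.92/√(9.81×0.9653) = 8.100.
Sequent-depth ratio: y₂/y₁ = ½[√(1 + 8Fr₁²) − 1] = ½[√525.84 − 1] = 10.97.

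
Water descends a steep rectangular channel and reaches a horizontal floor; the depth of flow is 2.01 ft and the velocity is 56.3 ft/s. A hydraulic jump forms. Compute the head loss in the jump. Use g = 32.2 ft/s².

ΔE = 31.8 ft

Fr₁ = V₁/√(g·y₁) = 56.3/√(32.2×2.01) = 7.00.
Bélanger equation: y₂/y₁ = ½[√(1 + 8Fr₁²) − 1] = ½[√392.8 − 1] = 9.41.
y₂ = 9.41 × 2.01 = 18.9 ft.
q = V₁·y₁ = 56.3 × 2.01 = 113 ft²/s. V₂ = q/y₂ = 113/18.9 = 5.98 ft/s. E₁ = y₁ + V₁²/2g = 51.2 ft; E₂ = y₂ + V₂²/2g = 19.5 ft. ΔE = E₁ − E₂ = 31.8 ft.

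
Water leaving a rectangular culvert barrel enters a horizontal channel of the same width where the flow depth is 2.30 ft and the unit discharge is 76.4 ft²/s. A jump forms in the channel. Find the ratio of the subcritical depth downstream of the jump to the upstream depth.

y₂/y₁ = 4.98

V₁ = q/y₁ = 76.4/2.30 = 33.2 ft/s. Fr₁ = V₁/√(g·y₁) = 33.2/√(32.2×2.30) = 3.86.
Bélanger equation: y₂/y₁ = ½[√(1 + 8Fr₁²) − 1] = ½[√120.2 − 1] = 4.98.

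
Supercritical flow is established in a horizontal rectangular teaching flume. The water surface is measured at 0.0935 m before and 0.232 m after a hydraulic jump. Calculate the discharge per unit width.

For a rectangular channel the momentum equation gives q² = ½·g·y₁·y₂·(y₁ + y₂) = ½×9.81×0.0935×0.232×0.326 = 0.0346.
q = √0.0346 = 0.186 m²/s.

q = 0.186 m²/s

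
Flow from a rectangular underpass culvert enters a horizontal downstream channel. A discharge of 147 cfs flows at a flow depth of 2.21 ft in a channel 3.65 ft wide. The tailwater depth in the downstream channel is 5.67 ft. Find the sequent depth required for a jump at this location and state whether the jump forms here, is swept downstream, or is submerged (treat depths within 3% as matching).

y₂ = 5.74 ft; the jump forms here

q = Q/b = 147/3.65 = 40.3 ft²/s; V₁ = q/y₁ = 18.2 ft/s. Fr₁ = V₁/√(g·y₁) = 2.16.
Bélanger equation: y₂/y₁ = ½[√(1 + 8Fr₁²) − 1] = ½[√38.33 − 1] = 2.60.
y₂ = 2.60 × 2.21 = 5.74 ft.
Tailwater y_tw = 5.67 ft: y_tw ≈ y₂, so the jump forms here.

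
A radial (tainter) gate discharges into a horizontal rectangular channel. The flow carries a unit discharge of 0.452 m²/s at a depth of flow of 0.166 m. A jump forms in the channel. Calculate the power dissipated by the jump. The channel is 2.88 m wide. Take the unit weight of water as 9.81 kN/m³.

P = 0.784 kW

V₁ = q/y₁ = 0.452/0.166 = 2.72 m/s. Fr₁ = V₁/√(g·y₁) = 2.72/√(9.81×0.166) = 2.13.
From the momentum equation for a rectangular channel, y₂/y₁ = ½[√(1 + 8Fr₁²) − 1] = ½[√37.42 − 1] = 2.56.
y₂ = 2.56 × 0.166 = 0.425 m.
V₂ = q/y₂ = 0.452/0.425 = 1.06 m/s. E₁ = y₁ + V₁²/2g = 0.544 m; E₂ = y₂ + V₂²/2g = 0.482 m. ΔE = E₁ − E₂ = 0.0614 m.
Q = q·b = 0.452 × 2.88 = 1.30 m³/s. P = γ·Q·ΔE = 9.81 × 1.30 × 0.0614 = 0.784 kW.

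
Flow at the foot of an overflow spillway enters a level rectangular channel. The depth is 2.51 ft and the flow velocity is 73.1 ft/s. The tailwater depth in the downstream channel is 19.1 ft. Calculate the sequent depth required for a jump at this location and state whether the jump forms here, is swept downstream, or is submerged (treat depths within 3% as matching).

Fr₁ = V₁/√(g·y₁) = 73.1/√(32.2×2.51) = 8.13.
Conjugate-depth relation: y₂/y₁ = ½[√(1 + 8Fr₁²) − 1] = ½[√529.9 − 1] = 11.0.
y₂ = 11.0 × 2.51 = 27.6 ft.
Tailwater y_tw = 19.1 ft: y_tw < y₂, so the jump is swept downstream.

y₂ = 27.6 ft; the jump is swept downstream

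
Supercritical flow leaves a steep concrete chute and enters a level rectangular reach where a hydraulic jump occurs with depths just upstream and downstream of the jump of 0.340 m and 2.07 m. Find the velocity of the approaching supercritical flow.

For a rectangular channel the momentum equation gives q² = ½·g·y₁·y₂·(y₁ + y₂) = ½×9.81×0.340×2.07×2.41 = 8.32.
q = √8.32 = 2.88 m²/s.
V₁ = q/y₁ = 2.88/0.340 = 8.48 m/s.

V₁ = 8.48 m/s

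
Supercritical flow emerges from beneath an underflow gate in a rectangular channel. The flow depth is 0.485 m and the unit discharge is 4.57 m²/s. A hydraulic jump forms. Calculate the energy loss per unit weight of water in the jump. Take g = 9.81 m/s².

ΔE = 2.14 m

V₁ = q/y₁ = 4.57/0.485 = 9.42 m/s. Fr₁ = V₁/√(g·y₁) = 9.42/√(9.81×0.485) = 4.32.
By Bélanger, y₂/y₁ = ½[√(1 + 8Fr₁²) − 1] = ½[√150.3 − 1] = 5.63.
y₂ = 5.63 × 0.485 = 2.73 m.
V₂ = q/y₂ = 4.57/2.73 = 1.67 m/s. E₁ = y₁ + V₁²/2g = 5.01 m; E₂ = y₂ + V₂²/2g = 2.87 m. ΔE = E₁ − E₂ = 2.14 m.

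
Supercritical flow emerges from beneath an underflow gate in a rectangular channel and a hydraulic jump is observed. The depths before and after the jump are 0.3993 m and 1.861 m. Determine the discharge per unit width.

For a rectangular channel the momentum equation gives q² = ½·g·y₁·y₂·(y₁ + y₂) = ½×9.81×0.3993×1.861×2.260 = 8.239.
q = √8.239 = 2.870 m²/s.

q = 2.870 m²/s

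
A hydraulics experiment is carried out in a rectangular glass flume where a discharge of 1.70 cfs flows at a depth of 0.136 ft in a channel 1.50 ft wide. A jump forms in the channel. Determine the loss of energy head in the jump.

q = Q/b = 1.70/1.50 = 1.13 ft²/s; V₁ = q/y₁ = 8.33 ft/s. Fr₁ = V₁/√(g·y₁) = 3.98.
By Bélanger, y₂/y₁ = ½[√(1 + 8Fr₁²) − 1] = ½[√127.9 − 1] = 5.15.
y₂ = 5.15 × 0.136 = 0.701 ft.
V₂ = q/y₂ = 1.13/0.701 = 1.62 ft/s. E₁ = y₁ + V₁²/2g = 1.21 ft; E₂ = y₂ + V₂²/2g = 0.742 ft. ΔE = E₁ − E₂ = 0.473 ft.

ΔE = 0.473 ft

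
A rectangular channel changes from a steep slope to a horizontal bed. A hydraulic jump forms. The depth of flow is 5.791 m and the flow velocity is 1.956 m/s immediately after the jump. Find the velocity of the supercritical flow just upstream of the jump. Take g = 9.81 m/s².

V₁ = 16.27 m/s

Fr₂ = V₂/√(g·y₂) = 1.956/√(9.81×5.791) = 0.2595.
The Bélanger relation is symmetric: y₁/y₂ = ½[√(1 + 8Fr₂²) − 1] = ½[√1.5388 − 1] = 0.1202.
y₁ = 0.1202 × 5.791 = 0.6963 m.
V₁ = q/y₁ = 11.33/0.6963 = 16.27 m/s.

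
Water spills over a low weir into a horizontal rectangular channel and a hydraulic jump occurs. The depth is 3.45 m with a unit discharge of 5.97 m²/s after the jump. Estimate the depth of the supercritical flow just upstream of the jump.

V₂ = q/y₂ = 5.97/3.45 = 1.73 m/s; Fr₂ = V₂/√(g·y₂) = 0.297.
From the momentum equation (using Fr₂), y₁/y₂ = ½[√(1 + 8Fr₂²) − 1] = ½[√1.708 − 1] = 0.153.
y₁ = 0.153 × 3.45 = 0.529 m.

y₁ = 0.529 m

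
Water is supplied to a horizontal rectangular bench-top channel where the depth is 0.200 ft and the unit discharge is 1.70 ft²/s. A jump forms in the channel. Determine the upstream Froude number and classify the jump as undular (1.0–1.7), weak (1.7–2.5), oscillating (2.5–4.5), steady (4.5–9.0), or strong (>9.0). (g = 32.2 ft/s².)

V₁ = q/y₁ = 1.70/0.200 = 8.50 ft/s. Fr₁ = V₁/√(g·y₁) = 8.50/√(32.2×0.200) = 3.35.
Fr₁ = 3.35 lies in the oscillating range.

Fr₁ = 3.35; oscillating jump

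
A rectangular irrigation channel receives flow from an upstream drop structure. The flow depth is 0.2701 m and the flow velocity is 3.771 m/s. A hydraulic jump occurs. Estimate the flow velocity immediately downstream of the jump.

V₂ = 1.340 m/s

Fr₁ = V₁/√(g·y₁) = 3.771/√(9.81×0.2701) = 2.317.
From the momentum equation for a rectangular channel, y₂/y₁ = ½[√(1 + 8Fr₁²) − 1] = ½[√43.935 − 1] = 2.814.
y₂ = 2.814 × 0.2701 = 0.7601 m.
q = V₁·y₁ = 3.771 × 0.2701 = 1.019 m²/s.
V₂ = q/y₂ = 1.019/0.7601 = 1.340 m/s.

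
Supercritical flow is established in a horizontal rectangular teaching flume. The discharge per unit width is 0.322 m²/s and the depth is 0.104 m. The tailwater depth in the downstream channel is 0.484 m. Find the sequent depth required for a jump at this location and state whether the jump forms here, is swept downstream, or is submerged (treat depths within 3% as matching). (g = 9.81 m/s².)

V₁ = q/y₁ = 0.322/0.104 = 3.10 m/s. Fr₁ = V₁/√(g·y₁) = 3.10/√(9.81×0.104) = 3.07.
Bélanger equation: y₂/y₁ = ½[√(1 + 8Fr₁²) − 1] = ½[√76.17 − 1] = 3.86.
y₂ = 3.86 × 0.104 = 0.402 m.
Tailwater y_tw = 0.484 m: y_tw > y₂, so the jump is submerged.

y₂ = 0.402 m; the jump is submerged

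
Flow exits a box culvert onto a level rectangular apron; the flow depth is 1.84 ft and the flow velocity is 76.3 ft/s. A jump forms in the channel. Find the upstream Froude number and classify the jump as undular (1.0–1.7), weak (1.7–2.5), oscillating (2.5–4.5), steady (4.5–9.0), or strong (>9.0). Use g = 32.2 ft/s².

Fr₁ = 9.91; strong jump

Fr₁ = V₁/√(g·y₁) = 76.3/√(32.2×1.84) = 9.91.
Fr₁ = 9.91 lies in the strong range.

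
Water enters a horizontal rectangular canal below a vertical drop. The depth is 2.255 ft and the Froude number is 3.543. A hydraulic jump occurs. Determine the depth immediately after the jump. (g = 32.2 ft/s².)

Fr₁ = 3.543 (given).
Conjugate-depth relation: y₂/y₁ = ½[√(1 + 8Fr₁²) − 1] = ½[√101.42 − 1] = 4.535.
y₂ = 4.535 × 2.255 = 10.23 ft.

y₂ = 10.23 ft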